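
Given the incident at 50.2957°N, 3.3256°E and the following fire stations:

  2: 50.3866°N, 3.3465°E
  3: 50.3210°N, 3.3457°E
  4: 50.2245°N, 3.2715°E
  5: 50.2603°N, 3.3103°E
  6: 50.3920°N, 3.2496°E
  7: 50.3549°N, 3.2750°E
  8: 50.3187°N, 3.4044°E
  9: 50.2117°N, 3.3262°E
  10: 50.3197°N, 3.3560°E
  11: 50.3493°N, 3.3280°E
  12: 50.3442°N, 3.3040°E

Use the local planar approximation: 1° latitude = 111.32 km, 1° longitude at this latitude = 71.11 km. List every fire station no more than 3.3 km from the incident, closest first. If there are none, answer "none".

3

Distances from 50.2957°N, 3.3256°E:
2: √((0.0909·111.32)² + (0.0209·71.11)²) = √(102.393918 + 2.208787) = 10.2275 km
3: √((0.0253·111.32)² + (0.0201·71.11)²) = √(7.932086 + 2.042930) = 3.1583 km
4: √((-0.0712·111.32)² + (-0.0541·71.11)²) = √(62.821222 + 14.799801) = 8.8103 km
5: √((-0.0354·111.32)² + (-0.0153·71.11)²) = √(15.529337 + 1.183707) = 4.0882 km
6: √((0.0963·111.32)² + (-0.0760·71.11)²) = √(114.920887 + 29.207107) = 12.0053 km
7: √((0.0592·111.32)² + (-0.0506·71.11)²) = √(43.429998 + 12.946799) = 7.5084 km
8: √((0.0230·111.32)² + (0.0788·71.11)²) = √(6.555443 + 31.398854) = 6.1607 km
9: √((-0.0840·111.32)² + (0.0006·71.11)²) = √(87.438957 + 0.001820) = 9.3510 km
10: √((0.0240·111.32)² + (0.0304·71.11)²) = √(7.137874 + 4.673137) = 3.4367 km
11: √((0.0536·111.32)² + (0.0024·71.11)²) = √(35.602129 + 0.029126) = 5.9692 km
12: √((0.0485·111.32)² + (-0.0216·71.11)²) = √(29.149417 + 2.359222) = 5.6133 km
Threshold 3.3 km: 3 (3.1583 km) is within range.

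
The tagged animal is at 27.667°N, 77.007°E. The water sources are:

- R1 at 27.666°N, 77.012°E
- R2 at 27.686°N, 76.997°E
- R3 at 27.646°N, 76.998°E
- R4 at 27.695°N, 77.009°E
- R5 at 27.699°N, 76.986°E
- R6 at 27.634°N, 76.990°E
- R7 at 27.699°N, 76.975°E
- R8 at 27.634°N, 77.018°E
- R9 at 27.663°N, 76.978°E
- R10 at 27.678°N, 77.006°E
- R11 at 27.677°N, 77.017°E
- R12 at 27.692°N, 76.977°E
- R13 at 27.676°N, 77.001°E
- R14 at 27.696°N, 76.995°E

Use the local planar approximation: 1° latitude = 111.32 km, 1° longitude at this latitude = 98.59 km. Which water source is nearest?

Distances from 27.667°N, 77.007°E:
R1: 0.505 km
R2: 2.334 km
R3: 2.500 km
R4: 3.123 km
R5: 4.120 km
R6: 4.038 km
R7: 4.758 km
R8: 3.830 km
R9: 2.894 km
R10: 1.228 km
R11: 1.487 km
R12: 4.061 km
R13: 1.163 km
R14: 3.438 km
Minimum: R1 at 0.505 km.

R1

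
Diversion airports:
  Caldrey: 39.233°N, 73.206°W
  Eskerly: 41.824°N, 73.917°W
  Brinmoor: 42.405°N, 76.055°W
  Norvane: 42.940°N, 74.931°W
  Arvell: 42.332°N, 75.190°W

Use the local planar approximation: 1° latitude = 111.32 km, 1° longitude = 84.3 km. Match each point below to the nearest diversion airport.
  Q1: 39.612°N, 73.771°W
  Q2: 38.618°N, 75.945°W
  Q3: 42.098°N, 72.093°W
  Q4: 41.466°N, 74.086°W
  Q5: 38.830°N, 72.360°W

Q1 at 39.612°N, 73.771°W:
  Caldrey: √((-0.379·111.32)² + (0.565·84.3)²) = √(1780.01973 + 2268.56927) = 63.629 km
  Eskerly: √((2.212·111.32)² + (-0.146·84.3)²) = √(60634.05880 + 151.48194) = 246.547 km
  Brinmoor: √((2.793·111.32)² + (-2.284·84.3)²) = √(96669.23165 + 37072.11370) = 365.707 km
  Norvane: √((3.328·111.32)² + (-1.160·84.3)²) = √(137250.21409 + 9562.49294) = 383.161 km
  Arvell: √((2.720·111.32)² + (-1.419·84.3)²) = √(91682.02633 + 14309.35111) = 325.563 km
  → nearest: Caldrey (63.629 km)
Q2 at 38.618°N, 75.945°W:
  Caldrey: √((0.615·111.32)² + (2.739·84.3)²) = √(4687.01806 + 53313.74787) = 240.833 km
  Eskerly: √((3.206·111.32)² + (2.028·84.3)²) = √(127371.84256 + 29227.45837) = 395.726 km
  Brinmoor: √((3.787·111.32)² + (-0.110·84.3)²) = √(177720.28686 + 85.98853) = 421.671 km
  Norvane: √((4.322·111.32)² + (1.014·84.3)²) = √(231481.30412 + 7306.86459) = 488.660 km
  Arvell: √((3.714·111.32)² + (0.755·84.3)²) = √(170934.68427 + 4050.87696) = 418.313 km
  → nearest: Caldrey (240.833 km)
Q3 at 42.098°N, 72.093°W:
  Caldrey: √((-2.865·111.32)² + (-1.113·84.3)²) = √(101717.49305 + 8803.29951) = 332.447 km
  Eskerly: √((-0.274·111.32)² + (-1.824·84.3)²) = √(930.35248 + 23643.12167) = 156.759 km
  Brinmoor: √((0.307·111.32)² + (-3.962·84.3)²) = √(1167.94703 + 111553.72881) = 335.740 km
  Norvane: √((0.842·111.32)² + (-2.838·84.3)²) = √(8785.58284 + 57237.40444) = 256.949 km
  Arvell: √((0.234·111.32)² + (-3.097·84.3)²) = √(678.54415 + 68161.25214) = 262.373 km
  → nearest: Eskerly (156.759 km)
Q4 at 41.466°N, 74.086°W:
  Caldrey: √((-2.233·111.32)² + (0.880·84.3)²) = √(61790.80334 + 5503.26586) = 259.411 km
  Eskerly: √((0.358·111.32)² + (0.169·84.3)²) = √(1588.22654 + 202.96846) = 42.323 km
  Brinmoor: √((0.939·111.32)² + (-1.969·84.3)²) = √(10926.41219 + 27551.58458) = 196.158 km
  Norvane: √((1.474·111.32)² + (-0.845·84.3)²) = √(26924.11038 + 5074.21152) = 178.881 km
  Arvell: √((0.866·111.32)² + (-1.104·84.3)²) = √(9293.56155 + 8661.50372) = 133.997 km
  → nearest: Eskerly (42.323 km)
Q5 at 38.830°N, 72.360°W:
  Caldrey: √((0.403·111.32)² + (-0.846·84.3)²) = √(2012.59546 + 5086.22860) = 84.255 km
  Eskerly: √((2.994·111.32)² + (-1.557·84.3)²) = √(111083.61059 + 17227.90128) = 358.206 km
  Brinmoor: √((3.575·111.32)² + (-3.695·84.3)²) = √(158379.32496 + 97025.08563) = 505.376 km
  Norvane: √((4.110·111.32)² + (-2.571·84.3)²) = √(209329.30864 + 46974.19027) = 506.264 km
  Arvell: √((3.502·111.32)² + (-2.830·84.3)²) = √(151977.28396 + 56915.16776) = 457.048 km
  → nearest: Caldrey (84.255 km)

Q1→Caldrey; Q2→Caldrey; Q3→Eskerly; Q4→Eskerly; Q5→Caldrey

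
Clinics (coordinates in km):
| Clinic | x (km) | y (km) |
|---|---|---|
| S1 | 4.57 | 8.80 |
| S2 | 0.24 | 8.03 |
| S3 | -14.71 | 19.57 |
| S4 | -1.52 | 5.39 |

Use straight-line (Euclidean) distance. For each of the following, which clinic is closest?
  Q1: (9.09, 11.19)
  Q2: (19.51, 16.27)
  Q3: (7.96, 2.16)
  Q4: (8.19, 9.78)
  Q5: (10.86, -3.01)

Q1→S1; Q2→S1; Q3→S1; Q4→S1; Q5→S1

Q1 at (9.09, 11.19):
  S1: 5.11 km
  S2: 9.40 km
  S3: 25.23 km
  S4: 12.09 km
  → nearest: S1 (5.11 km)
Q2 at (19.51, 16.27):
  S1: 16.70 km
  S2: 20.96 km
  S3: 34.38 km
  S4: 23.68 km
  → nearest: S1 (16.70 km)
Q3 at (7.96, 2.16):
  S1: 7.46 km
  S2: 9.70 km
  S3: 28.58 km
  S4: 10.02 km
  → nearest: S1 (7.46 km)
Q4 at (8.19, 9.78):
  S1: 3.75 km
  S2: 8.14 km
  S3: 24.90 km
  S4: 10.66 km
  → nearest: S1 (3.75 km)
Q5 at (10.86, -3.01):
  S1: 13.38 km
  S2: 15.32 km
  S3: 34.11 km
  S4: 14.96 km
  → nearest: S1 (13.38 km)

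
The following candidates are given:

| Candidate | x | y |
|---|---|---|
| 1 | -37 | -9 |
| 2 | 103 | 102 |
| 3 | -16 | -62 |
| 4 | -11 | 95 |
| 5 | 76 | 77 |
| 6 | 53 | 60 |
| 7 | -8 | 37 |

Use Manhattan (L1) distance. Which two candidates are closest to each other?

Pairwise distances:
1–2: |140| + |111| = 140 + 111 = 251
1–3: |21| + |-53| = 21 + 53 = 74
1–4: |26| + |104| = 26 + 104 = 130
1–5: |113| + |86| = 113 + 86 = 199
1–6: |90| + |69| = 90 + 69 = 159
1–7: |29| + |46| = 29 + 46 = 75
2–3: |-119| + |-164| = 119 + 164 = 283
2–4: |-114| + |-7| = 114 + 7 = 121
2–5: |-27| + |-25| = 27 + 25 = 52
2–6: |-50| + |-42| = 50 + 42 = 92
2–7: |-111| + |-65| = 111 + 65 = 176
3–4: |5| + |157| = 5 + 157 = 162
3–5: |92| + |139| = 92 + 139 = 231
3–6: |69| + |122| = 69 + 122 = 191
3–7: |8| + |99| = 8 + 99 = 107
4–5: |87| + |-18| = 87 + 18 = 105
4–6: |64| + |-35| = 64 + 35 = 99
4–7: |3| + |-58| = 3 + 58 = 61
5–6: |-23| + |-17| = 23 + 17 = 40
5–7: |-84| + |-40| = 84 + 40 = 124
6–7: |-61| + |-23| = 61 + 23 = 84
Closest pair: 5–6 at 40.

5 and 6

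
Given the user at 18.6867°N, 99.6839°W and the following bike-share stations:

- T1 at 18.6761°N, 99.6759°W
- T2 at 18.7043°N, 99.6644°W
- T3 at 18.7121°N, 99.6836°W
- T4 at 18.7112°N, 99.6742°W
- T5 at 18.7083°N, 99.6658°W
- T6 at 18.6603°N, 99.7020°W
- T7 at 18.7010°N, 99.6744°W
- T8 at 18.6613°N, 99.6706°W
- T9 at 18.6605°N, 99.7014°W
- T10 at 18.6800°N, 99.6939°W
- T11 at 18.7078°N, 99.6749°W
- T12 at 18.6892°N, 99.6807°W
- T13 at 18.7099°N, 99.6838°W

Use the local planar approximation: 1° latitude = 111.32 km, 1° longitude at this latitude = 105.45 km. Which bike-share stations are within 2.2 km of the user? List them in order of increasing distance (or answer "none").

T12, T10, T1, T7

Distances from 18.6867°N, 99.6839°W:
T1: √((-0.0106·111.32)² + (0.0080·105.45)²) = √(1.392381 + 0.711661) = 1.4505 km
T2: √((0.0176·111.32)² + (0.0195·105.45)²) = √(3.838590 + 4.228267) = 2.8402 km
T3: √((0.0254·111.32)² + (0.0003·105.45)²) = √(7.994915 + 0.001001) = 2.8277 km
T4: √((0.0245·111.32)² + (0.0097·105.45)²) = √(7.438383 + 1.046253) = 2.9128 km
T5: √((0.0216·111.32)² + (0.0181·105.45)²) = √(5.781678 + 3.642926) = 3.0700 km
T6: √((-0.0264·111.32)² + (-0.0181·105.45)²) = √(8.636828 + 3.642926) = 3.5042 km
T7: √((0.0143·111.32)² + (0.0095·105.45)²) = √(2.534069 + 1.003553) = 1.8809 km
T8: √((-0.0254·111.32)² + (0.0133·105.45)²) = √(7.994915 + 1.966964) = 3.1562 km
T9: √((-0.0262·111.32)² + (-0.0175·105.45)²) = √(8.506462 + 3.405409) = 3.4514 km
T10: √((-0.0067·111.32)² + (-0.0100·105.45)²) = √(0.556283 + 1.111970) = 1.2916 km
T11: √((0.0211·111.32)² + (0.0090·105.45)²) = √(5.517106 + 0.900696) = 2.5333 km
T12: √((0.0025·111.32)² + (0.0032·105.45)²) = √(0.077451 + 0.113866) = 0.4374 km
T13: √((0.0232·111.32)² + (0.0001·105.45)²) = √(6.669947 + 0.000111) = 2.5826 km
Threshold 2.2 km: T12 (0.4374 km), T10 (1.2916 km), T1 (1.4505 km), T7 (1.8809 km) are within range.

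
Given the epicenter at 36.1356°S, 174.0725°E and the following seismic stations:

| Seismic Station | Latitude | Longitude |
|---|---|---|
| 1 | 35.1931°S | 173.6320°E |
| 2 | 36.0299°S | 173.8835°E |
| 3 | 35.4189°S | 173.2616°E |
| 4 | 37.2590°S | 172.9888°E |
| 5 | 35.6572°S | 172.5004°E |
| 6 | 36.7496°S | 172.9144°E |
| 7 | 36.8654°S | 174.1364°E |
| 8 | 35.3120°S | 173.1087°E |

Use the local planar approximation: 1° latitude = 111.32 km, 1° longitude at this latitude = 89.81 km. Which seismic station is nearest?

Distances from 36.1356°S, 174.0725°E:
1: √((0.9425·111.32)² + (-0.4405·89.81)²) = √(11008.017545 + 1565.096853) = 112.1299 km
2: √((0.1057·111.32)² + (-0.1890·89.81)²) = √(138.451087 + 288.119731) = 20.6536 km
3: √((0.7167·111.32)² + (-0.8109·89.81)²) = √(6365.334110 + 5303.761588) = 108.0236 km
4: √((-1.1234·111.32)² + (-1.0837·89.81)²) = √(15639.225236 + 9472.563810) = 158.4670 km
5: √((0.4784·111.32)² + (-1.5721·89.81)²) = √(2836.147002 + 19934.701096) = 150.9001 km
6: √((-0.6140·111.32)² + (-1.1581·89.81)²) = √(4671.788116 + 10817.863968) = 124.4574 km
7: √((-0.7298·111.32)² + (0.0639·89.81)²) = √(6600.154675 + 32.934503) = 81.4438 km
8: √((0.8236·111.32)² + (-0.9638·89.81)²) = √(8405.800361 + 7492.439361) = 126.0882 km
Minimum: 2 at 20.6536 km.

2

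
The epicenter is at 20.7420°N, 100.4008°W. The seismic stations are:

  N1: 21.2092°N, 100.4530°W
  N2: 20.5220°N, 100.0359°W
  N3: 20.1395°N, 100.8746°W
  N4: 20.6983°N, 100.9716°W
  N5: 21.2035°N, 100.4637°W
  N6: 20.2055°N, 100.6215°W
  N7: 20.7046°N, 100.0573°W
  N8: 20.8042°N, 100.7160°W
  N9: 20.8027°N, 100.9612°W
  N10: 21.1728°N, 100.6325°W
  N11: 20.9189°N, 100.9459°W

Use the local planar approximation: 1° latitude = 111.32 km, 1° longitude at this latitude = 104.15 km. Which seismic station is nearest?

Distances from 20.7420°N, 100.4008°W:
N1: 52.2921 km
N2: 45.2118 km
N3: 83.2675 km
N4: 59.6475 km
N5: 51.7902 km
N6: 63.9938 km
N7: 36.0170 km
N8: 33.5504 km
N9: 58.7555 km
N10: 53.6859 km
N11: 60.0905 km
Minimum: N8 at 33.5504 km.

N8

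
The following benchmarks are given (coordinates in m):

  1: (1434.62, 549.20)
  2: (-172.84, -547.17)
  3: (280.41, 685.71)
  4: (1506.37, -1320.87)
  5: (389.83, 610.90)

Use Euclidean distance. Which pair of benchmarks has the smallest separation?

3 and 5

Pairwise distances:
3–5: √((109.42)² + (-74.81)²) = √(11972.7364 + 5596.5361) = 132.55 m
1–5: √((-1044.79)² + (61.70)²) = √(1091586.1441 + 3806.8900) = 1046.61 m
1–3: √((-1154.21)² + (136.51)²) = √(1332200.7241 + 18634.9801) = 1162.25 m
2–5: √((562.67)² + (1158.07)²) = √(316597.5289 + 1341126.1249) = 1287.53 m
2–3: √((453.25)² + (1232.88)²) = √(205435.5625 + 1519993.0944) = 1313.56 m
2–4: √((1679.21)² + (-773.70)²) = √(2819746.2241 + 598611.6900) = 1848.88 m
1–4: √((71.75)² + (-1870.07)²) = √(5148.0625 + 3497161.8049) = 1871.45 m
1–2: √((-1607.46)² + (-1096.37)²) = √(2583927.6516 + 1202027.1769) = 1945.75 m
4–5: √((-1116.54)² + (1931.77)²) = √(1246661.5716 + 3731735.3329) = 2231.23 m
3–4: √((1225.96)² + (-2006.58)²) = √(1502977.9216 + 4026363.2964) = 2351.46 m
Closest pair: 3–5 at 132.55 m.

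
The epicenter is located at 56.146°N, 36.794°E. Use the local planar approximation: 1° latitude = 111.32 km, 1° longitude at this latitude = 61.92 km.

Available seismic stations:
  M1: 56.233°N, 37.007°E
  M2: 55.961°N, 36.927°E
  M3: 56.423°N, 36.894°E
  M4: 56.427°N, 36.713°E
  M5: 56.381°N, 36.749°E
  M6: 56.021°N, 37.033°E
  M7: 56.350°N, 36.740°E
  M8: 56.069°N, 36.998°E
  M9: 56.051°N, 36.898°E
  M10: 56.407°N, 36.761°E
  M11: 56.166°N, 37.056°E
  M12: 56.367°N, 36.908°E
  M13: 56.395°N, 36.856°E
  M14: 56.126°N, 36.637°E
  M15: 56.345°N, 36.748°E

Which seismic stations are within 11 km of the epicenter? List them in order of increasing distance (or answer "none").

Distances from 56.146°N, 36.794°E:
M1: 16.363 km
M2: 22.180 km
M3: 31.451 km
M4: 31.680 km
M5: 26.308 km
M6: 20.313 km
M7: 22.954 km
M8: 15.265 km
M9: 12.382 km
M10: 29.126 km
M11: 16.375 km
M12: 25.594 km
M13: 27.983 km
M14: 9.973 km
M15: 22.335 km
Threshold 11 km: M14 (9.973 km) is within range.

M14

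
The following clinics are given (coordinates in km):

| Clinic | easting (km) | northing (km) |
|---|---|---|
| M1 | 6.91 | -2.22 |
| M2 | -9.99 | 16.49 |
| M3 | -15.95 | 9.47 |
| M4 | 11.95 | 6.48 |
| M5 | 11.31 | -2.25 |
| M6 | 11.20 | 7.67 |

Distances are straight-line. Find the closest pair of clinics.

M4 and M6

Pairwise distances:
M1–M2: 25.21 km
M1–M3: 25.68 km
M1–M4: 10.05 km
M1–M5: 4.40 km
M1–M6: 10.78 km
M2–M3: 9.21 km
M2–M4: 24.12 km
M2–M5: 28.37 km
M2–M6: 22.95 km
M3–M4: 28.06 km
M3–M5: 29.67 km
M3–M6: 27.21 km
M4–M5: 8.75 km
M4–M6: 1.41 km
M5–M6: 9.92 km
Closest pair: M4–M6 at 1.41 km.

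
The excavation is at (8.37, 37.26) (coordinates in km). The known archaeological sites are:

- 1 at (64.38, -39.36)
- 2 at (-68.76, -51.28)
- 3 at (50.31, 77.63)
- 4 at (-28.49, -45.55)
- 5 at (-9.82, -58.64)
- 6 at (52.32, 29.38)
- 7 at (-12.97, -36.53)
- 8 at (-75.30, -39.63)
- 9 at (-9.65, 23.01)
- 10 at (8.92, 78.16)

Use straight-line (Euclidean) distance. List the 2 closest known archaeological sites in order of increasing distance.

9, 10

Distances from (8.37, 37.26):
1: 94.91 km
2: 117.42 km
3: 58.21 km
4: 90.64 km
5: 97.61 km
6: 44.65 km
7: 76.81 km
8: 113.63 km
9: 22.97 km
10: 40.90 km
Sorted: 9 (22.97 km) < 10 (40.90 km) < 6 (44.65 km) < 3 (58.21 km) < …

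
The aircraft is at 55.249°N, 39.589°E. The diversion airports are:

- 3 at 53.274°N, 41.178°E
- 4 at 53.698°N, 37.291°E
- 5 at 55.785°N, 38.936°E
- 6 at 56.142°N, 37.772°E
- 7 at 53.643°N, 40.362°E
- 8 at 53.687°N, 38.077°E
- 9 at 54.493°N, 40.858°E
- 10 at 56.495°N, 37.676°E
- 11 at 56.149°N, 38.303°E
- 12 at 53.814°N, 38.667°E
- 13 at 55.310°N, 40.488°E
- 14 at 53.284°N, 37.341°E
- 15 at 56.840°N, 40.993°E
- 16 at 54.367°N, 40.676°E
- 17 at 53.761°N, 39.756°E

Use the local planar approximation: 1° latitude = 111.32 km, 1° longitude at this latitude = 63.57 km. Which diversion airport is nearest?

Distances from 55.249°N, 39.589°E:
3: √((-1.975·111.32)² + (1.589·63.57)²) = √(48337.10045 + 10203.57162) = 241.952 km
4: √((-1.551·111.32)² + (-2.298·63.57)²) = √(29810.55015 + 21340.49415) = 226.166 km
5: √((0.536·111.32)² + (-0.653·63.57)²) = √(3560.21294 + 1723.18056) = 72.687 km
6: √((0.893·111.32)² + (-1.817·63.57)²) = √(9882.10156 + 13341.79543) = 152.394 km
7: √((-1.606·111.32)² + (0.773·63.57)²) = √(31962.25980 + 2414.70127) = 185.410 km
8: √((-1.562·111.32)² + (-1.512·63.57)²) = √(30234.89428 + 9238.63917) = 198.679 km
9: √((-0.756·111.32)² + (1.269·63.57)²) = √(7082.55550 + 6507.70214) = 116.577 km
10: √((1.246·111.32)² + (-1.913·63.57)²) = √(19238.99935 + 14788.84860) = 184.466 km
11: √((0.900·111.32)² + (-1.286·63.57)²) = √(10037.63534 + 6683.22927) = 129.309 km
12: √((-1.435·111.32)² + (-0.922·63.57)²) = √(25518.20943 + 3435.31262) = 170.157 km
13: √((0.061·111.32)² + (0.899·63.57)²) = √(46.11116 + 3266.05735) = 57.551 km
14: √((-1.965·111.32)² + (-2.248·63.57)²) = √(47848.85004 + 20421.94192) = 261.287 km
15: √((1.591·111.32)² + (1.404·63.57)²) = √(31367.99461 + 7965.96949) = 198.328 km
16: √((-0.882·111.32)² + (1.087·63.57)²) = √(9640.14498 + 4774.89154) = 120.063 km
17: √((-1.488·111.32)² + (0.167·63.57)²) = √(27437.98774 + 112.70349) = 165.984 km
Minimum: 13 at 57.551 km.

13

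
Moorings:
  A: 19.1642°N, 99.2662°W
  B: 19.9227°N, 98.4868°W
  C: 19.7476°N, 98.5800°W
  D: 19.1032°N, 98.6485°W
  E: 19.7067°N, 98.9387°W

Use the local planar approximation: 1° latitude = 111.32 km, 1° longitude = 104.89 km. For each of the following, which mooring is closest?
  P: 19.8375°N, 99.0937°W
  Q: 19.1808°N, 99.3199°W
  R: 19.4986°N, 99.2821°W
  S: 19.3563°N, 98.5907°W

P at 19.8375°N, 99.0937°W:
  A: 77.1047 km
  B: 64.3604 km
  C: 54.8035 km
  D: 94.1404 km
  E: 21.8251 km
  → nearest: E (21.8251 km)
Q at 19.1808°N, 99.3199°W:
  A: 5.9280 km
  B: 120.2363 km
  C: 100.0207 km
  D: 70.9510 km
  E: 70.8945 km
  → nearest: A (5.9280 km)
R at 19.4986°N, 99.2821°W:
  A: 37.2627 km
  B: 95.8519 km
  C: 78.6871 km
  D: 79.7127 km
  E: 42.8256 km
  → nearest: A (37.2627 km)
S at 19.3563°N, 98.5907°W:
  A: 74.0100 km
  B: 63.9865 km
  C: 43.5740 km
  D: 28.8200 km
  E: 53.4218 km
  → nearest: D (28.8200 km)

P→E; Q→A; R→A; S→D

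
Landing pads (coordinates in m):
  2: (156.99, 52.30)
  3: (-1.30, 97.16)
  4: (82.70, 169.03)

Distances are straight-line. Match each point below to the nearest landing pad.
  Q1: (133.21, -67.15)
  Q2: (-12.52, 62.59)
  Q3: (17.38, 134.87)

Q1→2; Q2→3; Q3→3

Q1 at (133.21, -67.15):
  2: 121.79 m
  3: 212.35 m
  4: 241.52 m
  → nearest: 2 (121.79 m)
Q2 at (-12.52, 62.59):
  2: 169.82 m
  3: 36.35 m
  4: 142.82 m
  → nearest: 3 (36.35 m)
Q3 at (17.38, 134.87):
  2: 162.20 m
  3: 42.08 m
  4: 73.71 m
  → nearest: 3 (42.08 m)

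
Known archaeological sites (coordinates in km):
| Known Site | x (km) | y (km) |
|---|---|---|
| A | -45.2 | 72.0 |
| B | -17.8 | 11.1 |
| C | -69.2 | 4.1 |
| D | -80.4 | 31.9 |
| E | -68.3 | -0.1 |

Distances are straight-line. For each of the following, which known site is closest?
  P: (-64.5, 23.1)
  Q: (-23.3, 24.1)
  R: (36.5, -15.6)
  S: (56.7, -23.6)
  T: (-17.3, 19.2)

P at (-64.5, 23.1):
  A: √((19.3)² + (48.9)²) = √(372.490 + 2391.210) = 52.6 km
  B: √((46.7)² + (-12.0)²) = √(2180.890 + 144.000) = 48.2 km
  C: √((-4.7)² + (-19.0)²) = √(22.090 + 361.000) = 19.6 km
  D: √((-15.9)² + (8.8)²) = √(252.810 + 77.440) = 18.2 km
  E: √((-3.8)² + (-23.2)²) = √(14.440 + 538.240) = 23.5 km
  → nearest: D (18.2 km)
Q at (-23.3, 24.1):
  A: √((-21.9)² + (47.9)²) = √(479.610 + 2294.410) = 52.7 km
  B: √((5.5)² + (-13.0)²) = √(30.250 + 169.000) = 14.1 km
  C: √((-45.9)² + (-20.0)²) = √(2106.810 + 400.000) = 50.1 km
  D: √((-57.1)² + (7.8)²) = √(3260.410 + 60.840) = 57.6 km
  E: √((-45.0)² + (-24.2)²) = √(2025.000 + 585.640) = 51.1 km
  → nearest: B (14.1 km)
R at (36.5, -15.6):
  A: √((-81.7)² + (87.6)²) = √(6674.890 + 7673.760) = 119.8 km
  B: √((-54.3)² + (26.7)²) = √(2948.490 + 712.890) = 60.5 km
  C: √((-105.7)² + (19.7)²) = √(11172.490 + 388.090) = 107.5 km
  D: √((-116.9)² + (47.5)²) = √(13665.610 + 2256.250) = 126.2 km
  E: √((-104.8)² + (15.5)²) = √(10983.040 + 240.250) = 105.9 km
  → nearest: B (60.5 km)
S at (56.7, -23.6):
  A: √((-101.9)² + (95.6)²) = √(10383.610 + 9139.360) = 139.7 km
  B: √((-74.5)² + (34.7)²) = √(5550.250 + 1204.090) = 82.2 km
  C: √((-125.9)² + (27.7)²) = √(15850.810 + 767.290) = 128.9 km
  D: √((-137.1)² + (55.5)²) = √(18796.410 + 3080.250) = 147.9 km
  E: √((-125.0)² + (23.5)²) = √(15625.000 + 552.250) = 127.2 km
  → nearest: B (82.2 km)
T at (-17.3, 19.2):
  A: √((-27.9)² + (52.8)²) = √(778.410 + 2787.840) = 59.7 km
  B: √((-0.5)² + (-8.1)²) = √(0.250 + 65.610) = 8.1 km
  C: √((-51.9)² + (-15.1)²) = √(2693.610 + 228.010) = 54.1 km
  D: √((-63.1)² + (12.7)²) = √(3981.610 + 161.290) = 64.4 km
  E: √((-51.0)² + (-19.3)²) = √(2601.000 + 372.490) = 54.5 km
  → nearest: B (8.1 km)

P→D; Q→B; R→B; S→B; T→B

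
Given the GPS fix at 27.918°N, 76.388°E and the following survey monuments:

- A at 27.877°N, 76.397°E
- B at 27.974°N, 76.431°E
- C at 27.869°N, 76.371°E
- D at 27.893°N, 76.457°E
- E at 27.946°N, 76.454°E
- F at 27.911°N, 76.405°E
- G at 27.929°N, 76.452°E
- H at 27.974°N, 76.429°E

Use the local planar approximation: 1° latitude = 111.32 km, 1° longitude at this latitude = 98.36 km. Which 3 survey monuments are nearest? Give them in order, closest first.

F, A, C

Distances from 27.918°N, 76.388°E:
A: √((-0.041·111.32)² + (0.009·98.36)²) = √(20.83119 + 0.78365) = 4.649 km
B: √((0.056·111.32)² + (0.043·98.36)²) = √(38.86176 + 17.88850) = 7.533 km
C: √((-0.049·111.32)² + (-0.017·98.36)²) = √(29.75353 + 2.79599) = 5.705 km
D: √((-0.025·111.32)² + (0.069·98.36)²) = √(7.74509 + 46.06120) = 7.335 km
E: √((0.028·111.32)² + (0.066·98.36)²) = √(9.71544 + 42.14295) = 7.201 km
F: √((-0.007·111.32)² + (0.017·98.36)²) = √(0.60721 + 2.79599) = 1.845 km
G: √((0.011·111.32)² + (0.064·98.36)²) = √(1.49945 + 39.62753) = 6.413 km
H: √((0.056·111.32)² + (0.041·98.36)²) = √(38.86176 + 16.26315) = 7.425 km
Sorted: F (1.845 km) < A (4.649 km) < C (5.705 km) < G (6.413 km) < E (7.201 km) < …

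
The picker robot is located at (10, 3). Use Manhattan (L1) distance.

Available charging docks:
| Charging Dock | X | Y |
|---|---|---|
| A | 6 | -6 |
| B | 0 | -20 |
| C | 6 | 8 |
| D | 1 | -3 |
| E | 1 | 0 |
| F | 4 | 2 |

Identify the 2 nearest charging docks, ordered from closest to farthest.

Distances from (10, 3):
A: |-4| + |-9| = 4 + 9 = 13
B: |-10| + |-23| = 10 + 23 = 33
C: |-4| + |5| = 4 + 5 = 9
D: |-9| + |-6| = 9 + 6 = 15
E: |-9| + |-3| = 9 + 3 = 12
F: |-6| + |-1| = 6 + 1 = 7
Sorted: F (7) < C (9) < E (12) < A (13) < …

F, C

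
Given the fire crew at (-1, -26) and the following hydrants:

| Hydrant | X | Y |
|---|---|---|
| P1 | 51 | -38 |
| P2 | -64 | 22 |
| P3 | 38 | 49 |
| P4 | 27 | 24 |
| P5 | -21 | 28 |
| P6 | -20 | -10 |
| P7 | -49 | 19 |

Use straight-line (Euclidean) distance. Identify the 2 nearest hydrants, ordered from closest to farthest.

P6, P1

Distances from (-1, -26):
P1: √((52)² + (-12)²) = √(2704.000 + 144.000) = 53.4
P2: √((-63)² + (48)²) = √(3969.000 + 2304.000) = 79.2
P3: √((39)² + (75)²) = √(1521.000 + 5625.000) = 84.5
P4: √((28)² + (50)²) = √(784.000 + 2500.000) = 57.3
P5: √((-20)² + (54)²) = √(400.000 + 2916.000) = 57.6
P6: √((-19)² + (16)²) = √(361.000 + 256.000) = 24.8
P7: √((-48)² + (45)²) = √(2304.000 + 2025.000) = 65.8
Sorted: P6 (24.8) < P1 (53.4) < P4 (57.3) < P5 (57.6) < …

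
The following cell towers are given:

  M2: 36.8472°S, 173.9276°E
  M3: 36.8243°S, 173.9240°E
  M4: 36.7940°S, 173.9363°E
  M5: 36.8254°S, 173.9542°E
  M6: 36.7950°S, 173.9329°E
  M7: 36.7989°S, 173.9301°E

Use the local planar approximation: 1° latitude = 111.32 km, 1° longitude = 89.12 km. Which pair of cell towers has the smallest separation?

Pairwise distances:
M4–M6: 0.3228 km
M6–M7: 0.5008 km
M4–M7: 0.7764 km
M2–M3: 2.5693 km
M3–M5: 2.6942 km
M3–M7: 2.8793 km
M3–M6: 3.3567 km
M2–M5: 3.3925 km
M3–M4: 3.5466 km
M5–M7: 3.6490 km
M4–M5: 3.8423 km
M5–M6: 3.8802 km
M2–M7: 5.3814 km
M2–M6: 5.8301 km
M2–M4: 5.9728 km
Closest pair: M4–M6 at 0.3228 km.

M4 and M6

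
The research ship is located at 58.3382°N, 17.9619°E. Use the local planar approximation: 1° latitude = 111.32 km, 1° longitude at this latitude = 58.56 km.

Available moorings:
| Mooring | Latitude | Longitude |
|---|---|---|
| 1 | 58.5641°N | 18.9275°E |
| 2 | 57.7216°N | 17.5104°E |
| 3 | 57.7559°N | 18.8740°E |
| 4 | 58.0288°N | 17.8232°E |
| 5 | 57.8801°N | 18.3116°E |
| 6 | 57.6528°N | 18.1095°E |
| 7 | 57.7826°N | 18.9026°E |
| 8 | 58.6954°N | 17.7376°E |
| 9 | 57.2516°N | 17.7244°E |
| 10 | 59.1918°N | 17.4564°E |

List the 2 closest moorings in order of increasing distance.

4, 8

Distances from 58.3382°N, 17.9619°E:
1: √((0.2259·111.32)² + (0.9656·58.56)²) = √(632.381064 + 3197.397642) = 61.8852 km
2: √((-0.6166·111.32)² + (-0.4515·58.56)²) = √(4711.437519 + 699.065139) = 73.5561 km
3: √((-0.5823·111.32)² + (0.9121·58.56)²) = √(4201.844494 + 2852.903275) = 83.9925 km
4: √((-0.3094·111.32)² + (-0.1387·58.56)²) = √(1186.279469 + 65.971302) = 35.3872 km
5: √((-0.4581·111.32)² + (0.3497·58.56)²) = √(2600.560603 + 419.366177) = 54.9539 km
6: √((-0.6854·111.32)² + (0.1476·58.56)²) = √(5821.495894 + 74.709332) = 76.7868 km
7: √((-0.5556·111.32)² + (0.9407·58.56)²) = √(3825.347291 + 3034.620757) = 82.8249 km
8: √((0.3572·111.32)² + (-0.2243·58.56)²) = √(1581.136250 + 172.528435) = 41.8768 km
9: √((-1.0866·111.32)² + (-0.2375·58.56)²) = √(14631.397079 + 193.432464) = 121.7573 km
10: √((0.8536·111.32)² + (-0.5055·58.56)²) = √(9029.323398 + 876.283140) = 99.5269 km
Sorted: 4 (35.3872 km) < 8 (41.8768 km) < 5 (54.9539 km) < 1 (61.8852 km) < …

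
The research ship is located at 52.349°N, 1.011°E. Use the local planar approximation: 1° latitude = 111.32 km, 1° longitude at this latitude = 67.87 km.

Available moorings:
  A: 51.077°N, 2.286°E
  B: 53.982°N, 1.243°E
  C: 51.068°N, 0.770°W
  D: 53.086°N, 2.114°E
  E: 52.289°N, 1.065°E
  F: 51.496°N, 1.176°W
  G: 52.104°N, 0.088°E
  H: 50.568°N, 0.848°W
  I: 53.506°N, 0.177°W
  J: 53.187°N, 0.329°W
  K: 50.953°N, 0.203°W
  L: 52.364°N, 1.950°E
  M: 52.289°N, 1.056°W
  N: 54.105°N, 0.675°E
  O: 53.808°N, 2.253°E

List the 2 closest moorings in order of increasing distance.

Distances from 52.349°N, 1.011°E:
A: √((-1.272·111.32)² + (1.275·67.87)²) = √(20050.28813 + 7488.17642) = 165.947 km
B: √((1.633·111.32)² + (0.232·67.87)²) = √(33045.98982 + 247.93148) = 182.466 km
C: √((-1.281·111.32)² + (-1.781·67.87)²) = √(20335.02238 + 14611.12100) = 186.939 km
D: √((0.737·111.32)² + (1.103·67.87)²) = √(6731.02760 + 5604.11093) = 111.064 km
E: √((-0.060·111.32)² + (0.054·67.87)²) = √(44.61171 + 13.43208) = 7.619 km
F: √((-0.853·111.32)² + (-2.187·67.87)²) = √(9016.63434 + 22031.96660) = 176.206 km
G: √((-0.245·111.32)² + (-0.923·67.87)²) = √(743.83835 + 3924.27199) = 68.324 km
H: √((-1.781·111.32)² + (-1.859·67.87)²) = √(39307.39240 + 15918.95217) = 235.003 km
I: √((1.157·111.32)² + (-1.188·67.87)²) = √(16588.72903 + 6501.12595) = 151.953 km
J: √((0.838·111.32)² + (-1.340·67.87)²) = √(8702.30765 + 8271.13854) = 130.282 km
K: √((-1.396·111.32)² + (-1.214·67.87)²) = √(24150.00538 + 6788.80090) = 175.894 km
L: √((0.015·111.32)² + (0.939·67.87)²) = √(2.78823 + 4061.50398) = 63.752 km
M: √((-0.060·111.32)² + (-2.067·67.87)²) = √(44.61171 + 19680.52374) = 140.446 km
N: √((1.756·111.32)² + (-0.336·67.87)²) = √(38211.61721 + 520.03701) = 196.804 km
O: √((1.459·111.32)² + (1.242·67.87)²) = √(26378.91808 + 7105.56947) = 182.988 km
Sorted: E (7.619 km) < L (63.752 km) < G (68.324 km) < D (111.064 km) < …

E, L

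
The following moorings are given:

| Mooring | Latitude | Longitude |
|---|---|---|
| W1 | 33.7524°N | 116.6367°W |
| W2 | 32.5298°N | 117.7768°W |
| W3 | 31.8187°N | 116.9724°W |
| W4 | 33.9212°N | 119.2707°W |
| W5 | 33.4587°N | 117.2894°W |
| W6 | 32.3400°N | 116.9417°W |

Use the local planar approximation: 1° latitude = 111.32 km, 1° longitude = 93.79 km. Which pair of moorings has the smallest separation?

Pairwise distances:
W1–W2: √((-1.2226·111.32)² + (-1.1401·93.79)²) = √(18523.164270 + 11434.020409) = 173.0814 km
W1–W3: √((-1.9337·111.32)² + (-0.3357·93.79)²) = √(46336.645452 + 991.324305) = 217.5499 km
W1–W4: √((0.1688·111.32)² + (-2.6340·93.79)²) = √(353.094766 + 61030.174677) = 247.7565 km
W1–W5: √((-0.2937·111.32)² + (-0.6527·93.79)²) = √(1068.942362 + 3747.488399) = 69.4005 km
W1–W6: √((-1.4124·111.32)² + (-0.3050·93.79)²) = √(24720.759704 + 818.300375) = 159.8094 km
W2–W3: √((-0.7111·111.32)² + (0.8044·93.79)²) = √(6266.250505 + 5691.899137) = 109.3533 km
W2–W4: √((1.3914·111.32)² + (-1.4939·93.79)²) = √(23991.112838 + 19631.619422) = 208.8606 km
W2–W5: √((0.9289·111.32)² + (0.4874·93.79)²) = √(10692.624633 + 2089.700860) = 113.0589 km
W2–W6: √((-0.1898·111.32)² + (0.8351·93.79)²) = √(446.415034 + 6134.653519) = 81.1238 km
W3–W4: √((2.1025·111.32)² + (-2.2983·93.79)²) = √(54779.542930 + 46465.060380) = 318.1896 km
W3–W5: √((1.6400·111.32)² + (-0.3170·93.79)²) = √(33329.906199 + 883.957930) = 184.9699 km
W3–W6: √((0.5213·111.32)² + (0.0307·93.79)²) = √(3367.610424 + 8.290674) = 58.1025 km
W4–W5: √((-0.4625·111.32)² + (1.9813·93.79)²) = √(2650.756710 + 34531.349476) = 192.8266 km
W4–W6: √((-1.5812·111.32)² + (2.3290·93.79)²) = √(30982.753136 + 47714.683650) = 280.5306 km
W5–W6: √((-1.1187·111.32)² + (0.3477·93.79)²) = √(15508.638451 + 1063.463168) = 128.7327 km
Closest pair: W3–W6 at 58.1025 km.

W3 and W6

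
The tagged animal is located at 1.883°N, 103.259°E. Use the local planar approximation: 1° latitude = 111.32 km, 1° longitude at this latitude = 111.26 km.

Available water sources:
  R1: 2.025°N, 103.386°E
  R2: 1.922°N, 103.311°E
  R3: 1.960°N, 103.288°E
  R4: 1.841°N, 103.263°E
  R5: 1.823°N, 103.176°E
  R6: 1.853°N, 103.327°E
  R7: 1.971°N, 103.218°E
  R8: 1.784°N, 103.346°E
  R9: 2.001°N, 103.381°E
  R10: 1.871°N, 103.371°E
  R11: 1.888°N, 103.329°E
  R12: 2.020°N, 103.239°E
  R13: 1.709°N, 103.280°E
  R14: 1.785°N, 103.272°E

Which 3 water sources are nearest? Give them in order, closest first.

Distances from 1.883°N, 103.259°E:
R1: √((0.142·111.32)² + (0.127·111.26)²) = √(249.87516 + 199.65747) = 21.202 km
R2: √((0.039·111.32)² + (0.052·111.26)²) = √(18.84845 + 33.47224) = 7.233 km
R3: √((0.077·111.32)² + (0.029·111.26)²) = √(73.47301 + 10.41056) = 9.159 km
R4: √((-0.042·111.32)² + (0.004·111.26)²) = √(21.85974 + 0.19806) = 4.697 km
R5: √((-0.060·111.32)² + (-0.083·111.26)²) = √(44.61171 + 85.27747) = 11.397 km
R6: √((-0.030·111.32)² + (0.068·111.26)²) = √(11.15293 + 57.23951) = 8.270 km
R7: √((0.088·111.32)² + (-0.041·111.26)²) = √(95.96475 + 20.80874) = 10.806 km
R8: √((-0.099·111.32)² + (0.087·111.26)²) = √(121.45539 + 93.69504) = 14.668 km
R9: √((0.118·111.32)² + (0.122·111.26)²) = √(172.54819 + 184.24587) = 18.889 km
R10: √((-0.012·111.32)² + (0.112·111.26)²) = √(1.78447 + 155.27951) = 12.533 km
R11: √((0.005·111.32)² + (0.070·111.26)²) = √(0.30980 + 60.65606) = 7.808 km
R12: √((0.137·111.32)² + (-0.020·111.26)²) = √(232.58812 + 4.95152) = 15.412 km
R13: √((-0.174·111.32)² + (0.021·111.26)²) = √(375.18450 + 5.45905) = 19.510 km
R14: √((-0.098·111.32)² + (0.013·111.26)²) = √(119.01414 + 2.09202) = 11.005 km
Sorted: R4 (4.697 km) < R2 (7.233 km) < R11 (7.808 km) < R6 (8.270 km) < R3 (9.159 km) < …

R4, R2, R11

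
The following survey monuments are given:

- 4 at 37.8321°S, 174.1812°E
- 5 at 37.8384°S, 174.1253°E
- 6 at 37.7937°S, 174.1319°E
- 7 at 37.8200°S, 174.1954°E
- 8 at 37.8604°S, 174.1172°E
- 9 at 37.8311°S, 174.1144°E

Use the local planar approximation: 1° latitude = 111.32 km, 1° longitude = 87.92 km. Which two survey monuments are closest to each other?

Pairwise distances:
4–5: √((-0.0063·111.32)² + (-0.0559·87.92)²) = √(0.491844 + 24.154551) = 4.9645 km
4–6: √((0.0384·111.32)² + (-0.0493·87.92)²) = √(18.272957 + 18.787509) = 6.0877 km
4–7: √((0.0121·111.32)² + (0.0142·87.92)²) = √(1.814334 + 1.558662) = 1.8366 km
4–8: √((-0.0283·111.32)² + (-0.0640·87.92)²) = √(9.924743 + 31.661779) = 6.4488 km
4–9: √((0.0010·111.32)² + (-0.0668·87.92)²) = √(0.012392 + 34.492787) = 5.8741 km
5–6: √((0.0447·111.32)² + (0.0066·87.92)²) = √(24.760616 + 0.336716) = 5.0097 km
5–7: √((0.0184·111.32)² + (0.0701·87.92)²) = √(4.195484 + 37.984936) = 6.4946 km
5–8: √((-0.0220·111.32)² + (-0.0081·87.92)²) = √(5.997797 + 0.507160) = 2.5505 km
5–9: √((0.0073·111.32)² + (-0.0109·87.92)²) = √(0.660377 + 0.918393) = 1.2565 km
6–7: √((-0.0263·111.32)² + (0.0635·87.92)²) = √(8.571521 + 31.168996) = 6.3040 km
6–8: √((-0.0667·111.32)² + (-0.0147·87.92)²) = √(55.131278 + 1.670360) = 7.5367 km
6–9: √((-0.0374·111.32)² + (-0.0175·87.92)²) = √(17.333633 + 2.367290) = 4.4386 km
7–8: √((-0.0404·111.32)² + (-0.0782·87.92)²) = √(20.225959 + 47.270355) = 8.2156 km
7–9: √((-0.0111·111.32)² + (-0.0810·87.92)²) = √(1.526836 + 50.716047) = 7.2279 km
8–9: √((0.0293·111.32)² + (-0.0028·87.92)²) = √(10.638530 + 0.060603) = 3.2710 km
Closest pair: 5–9 at 1.2565 km.

5 and 9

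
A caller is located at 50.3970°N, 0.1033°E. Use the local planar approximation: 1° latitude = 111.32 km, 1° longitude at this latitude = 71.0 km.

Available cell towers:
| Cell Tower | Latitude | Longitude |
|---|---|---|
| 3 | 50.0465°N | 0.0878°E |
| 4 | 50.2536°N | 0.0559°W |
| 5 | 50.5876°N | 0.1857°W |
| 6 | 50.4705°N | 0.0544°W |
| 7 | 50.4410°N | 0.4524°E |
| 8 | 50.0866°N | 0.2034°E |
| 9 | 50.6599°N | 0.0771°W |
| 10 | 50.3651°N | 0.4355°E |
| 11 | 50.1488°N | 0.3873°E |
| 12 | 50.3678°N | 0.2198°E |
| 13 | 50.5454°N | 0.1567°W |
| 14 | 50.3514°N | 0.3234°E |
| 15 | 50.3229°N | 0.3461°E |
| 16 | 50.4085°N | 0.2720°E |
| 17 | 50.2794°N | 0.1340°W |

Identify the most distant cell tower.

Distances from 50.3970°N, 0.1033°E:
3: 39.0332 km
4: 19.5599 km
5: 29.5164 km
6: 13.8676 km
7: 25.2654 km
8: 35.2771 km
9: 31.9461 km
10: 23.8520 km
11: 34.2050 km
12: 8.8873 km
13: 24.7725 km
14: 16.4309 km
15: 19.1107 km
16: 12.0459 km
17: 21.3365 km
Maximum: 3 at 39.0332 km.

3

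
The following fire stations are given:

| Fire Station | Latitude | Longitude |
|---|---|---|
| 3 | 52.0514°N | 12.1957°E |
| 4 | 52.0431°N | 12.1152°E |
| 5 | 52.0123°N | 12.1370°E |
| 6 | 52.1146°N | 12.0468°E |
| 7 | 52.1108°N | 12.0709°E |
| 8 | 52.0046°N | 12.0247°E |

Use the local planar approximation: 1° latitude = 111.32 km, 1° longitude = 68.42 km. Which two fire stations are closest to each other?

Pairwise distances:
6–7: 1.7023 km
4–5: 3.7390 km
3–4: 5.5848 km
3–5: 5.9225 km
4–8: 7.5306 km
5–8: 7.7312 km
4–7: 8.1230 km
4–6: 9.2333 km
3–7: 10.7998 km
5–7: 11.8611 km
7–8: 12.2375 km
6–8: 12.3382 km
3–6: 12.3809 km
3–8: 12.8073 km
5–6: 12.9528 km
Closest pair: 6–7 at 1.7023 km.

6 and 7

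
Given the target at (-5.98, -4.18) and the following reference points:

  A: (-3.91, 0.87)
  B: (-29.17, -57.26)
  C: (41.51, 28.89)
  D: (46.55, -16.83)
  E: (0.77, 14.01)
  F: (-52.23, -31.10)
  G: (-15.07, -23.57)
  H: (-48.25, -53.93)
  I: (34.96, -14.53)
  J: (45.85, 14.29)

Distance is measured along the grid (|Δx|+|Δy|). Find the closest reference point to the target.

A

Distances from (-5.98, -4.18):
A: |2.07| + |5.05| = 2.07 + 5.05 = 7.12
B: |-23.19| + |-53.08| = 23.19 + 53.08 = 76.27
C: |47.49| + |33.07| = 47.49 + 33.07 = 80.56
D: |52.53| + |-12.65| = 52.53 + 12.65 = 65.18
E: |6.75| + |18.19| = 6.75 + 18.19 = 24.94
F: |-46.25| + |-26.92| = 46.25 + 26.92 = 73.17
G: |-9.09| + |-19.39| = 9.09 + 19.39 = 28.48
H: |-42.27| + |-49.75| = 42.27 + 49.75 = 92.02
I: |40.94| + |-10.35| = 40.94 + 10.35 = 51.29
J: |51.83| + |18.47| = 51.83 + 18.47 = 70.30
Minimum: A at 7.12.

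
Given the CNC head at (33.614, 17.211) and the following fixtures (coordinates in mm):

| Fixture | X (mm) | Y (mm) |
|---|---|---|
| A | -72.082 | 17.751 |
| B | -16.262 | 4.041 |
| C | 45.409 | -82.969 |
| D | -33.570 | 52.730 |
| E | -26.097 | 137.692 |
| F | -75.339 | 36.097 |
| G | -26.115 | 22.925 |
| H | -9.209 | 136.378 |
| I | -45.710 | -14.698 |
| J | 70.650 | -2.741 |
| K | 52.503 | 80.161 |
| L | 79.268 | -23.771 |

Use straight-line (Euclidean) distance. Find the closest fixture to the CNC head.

Distances from (33.614, 17.211):
A: √((-105.696)² + (0.540)²) = √(11171.64442 + 0.29160) = 105.697 mm
B: √((-49.876)² + (-13.170)²) = √(2487.61538 + 173.44890) = 51.586 mm
C: √((11.795)² + (-100.180)²) = √(139.12203 + 10036.03240) = 100.872 mm
D: √((-67.184)² + (35.519)²) = √(4513.68986 + 1261.59936) = 75.995 mm
E: √((-59.711)² + (120.481)²) = √(3565.40352 + 14515.67136) = 134.466 mm
F: √((-108.953)² + (18.886)²) = √(11870.75621 + 356.68100) = 110.578 mm
G: √((-59.729)² + (5.714)²) = √(3567.55344 + 32.64980) = 60.002 mm
H: √((-42.823)² + (119.167)²) = √(1833.80933 + 14200.77389) = 126.628 mm
I: √((-79.324)² + (-31.909)²) = √(6292.29698 + 1018.18428) = 85.501 mm
J: √((37.036)² + (-19.952)²) = √(1371.66530 + 398.08230) = 42.068 mm
K: √((18.889)² + (62.950)²) = √(356.79432 + 3962.70250) = 65.723 mm
L: √((45.654)² + (-40.982)²) = √(2084.28772 + 1679.52432) = 61.350 mm
Minimum: J at 42.068 mm.

J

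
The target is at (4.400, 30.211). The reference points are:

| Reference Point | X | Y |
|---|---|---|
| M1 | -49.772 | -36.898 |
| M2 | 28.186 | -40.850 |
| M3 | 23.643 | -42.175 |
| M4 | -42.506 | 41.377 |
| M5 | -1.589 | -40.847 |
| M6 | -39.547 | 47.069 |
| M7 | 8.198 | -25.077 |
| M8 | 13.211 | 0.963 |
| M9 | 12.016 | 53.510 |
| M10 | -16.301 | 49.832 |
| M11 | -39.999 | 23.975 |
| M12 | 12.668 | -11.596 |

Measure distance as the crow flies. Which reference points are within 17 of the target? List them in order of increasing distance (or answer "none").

none

Distances from (4.400, 30.211):
M1: 86.245
M2: 74.936
M3: 74.900
M4: 48.217
M5: 71.310
M6: 47.069
M7: 55.418
M8: 30.546
M9: 24.512
M10: 28.522
M11: 44.835
M12: 42.617
Threshold 17: none within range.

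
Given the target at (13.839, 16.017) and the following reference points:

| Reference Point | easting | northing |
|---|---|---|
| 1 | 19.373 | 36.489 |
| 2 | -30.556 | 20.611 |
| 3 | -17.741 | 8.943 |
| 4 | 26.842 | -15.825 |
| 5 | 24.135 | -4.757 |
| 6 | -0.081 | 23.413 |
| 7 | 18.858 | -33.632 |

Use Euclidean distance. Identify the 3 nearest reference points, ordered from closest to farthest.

Distances from (13.839, 16.017):
1: √((5.534)² + (20.472)²) = √(30.62516 + 419.10278) = 21.207
2: √((-44.395)² + (4.594)²) = √(1970.91603 + 21.10484) = 44.632
3: √((-31.580)² + (-7.074)²) = √(997.29640 + 50.04148) = 32.363
4: √((13.003)² + (-31.842)²) = √(169.07801 + 1013.91296) = 34.395
5: √((10.296)² + (-20.774)²) = √(106.00762 + 431.55908) = 23.185
6: √((-13.920)² + (7.396)²) = √(193.76640 + 54.70082) = 15.763
7: √((5.019)² + (-49.649)²) = √(25.19036 + 2465.02320) = 49.902
Sorted: 6 (15.763) < 1 (21.207) < 5 (23.185) < 3 (32.363) < 4 (34.395) < …

6, 1, 5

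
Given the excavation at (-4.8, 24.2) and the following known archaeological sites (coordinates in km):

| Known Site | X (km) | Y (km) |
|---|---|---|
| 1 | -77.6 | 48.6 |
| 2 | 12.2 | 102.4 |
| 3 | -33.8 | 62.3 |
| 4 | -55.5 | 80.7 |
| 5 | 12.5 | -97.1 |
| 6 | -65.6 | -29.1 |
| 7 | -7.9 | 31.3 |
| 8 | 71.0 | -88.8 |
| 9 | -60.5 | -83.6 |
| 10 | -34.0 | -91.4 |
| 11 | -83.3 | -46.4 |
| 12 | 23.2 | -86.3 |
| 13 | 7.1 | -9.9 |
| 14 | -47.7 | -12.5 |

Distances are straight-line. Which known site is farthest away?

Distances from (-4.8, 24.2):
1: 76.8 km
2: 80.0 km
3: 47.9 km
4: 75.9 km
5: 122.5 km
6: 80.9 km
7: 7.7 km
8: 136.1 km
9: 121.3 km
10: 119.2 km
11: 105.6 km
12: 114.0 km
13: 36.1 km
14: 56.5 km
Maximum: 8 at 136.1 km.

8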